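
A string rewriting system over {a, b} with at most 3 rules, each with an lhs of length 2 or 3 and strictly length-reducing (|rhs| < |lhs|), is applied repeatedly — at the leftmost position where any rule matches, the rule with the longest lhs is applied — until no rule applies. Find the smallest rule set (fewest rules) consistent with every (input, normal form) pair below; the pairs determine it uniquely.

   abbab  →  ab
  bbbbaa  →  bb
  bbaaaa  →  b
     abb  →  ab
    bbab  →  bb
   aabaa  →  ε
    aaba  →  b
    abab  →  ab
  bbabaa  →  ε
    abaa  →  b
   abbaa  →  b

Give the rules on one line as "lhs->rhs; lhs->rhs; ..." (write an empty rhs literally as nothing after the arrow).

  | abbab => abab => ab
  | bbbbaa => bbba => bb
  | bbaaaa => baaa => aa => b
  | abb => ab

aa->b; abb->ab; ba->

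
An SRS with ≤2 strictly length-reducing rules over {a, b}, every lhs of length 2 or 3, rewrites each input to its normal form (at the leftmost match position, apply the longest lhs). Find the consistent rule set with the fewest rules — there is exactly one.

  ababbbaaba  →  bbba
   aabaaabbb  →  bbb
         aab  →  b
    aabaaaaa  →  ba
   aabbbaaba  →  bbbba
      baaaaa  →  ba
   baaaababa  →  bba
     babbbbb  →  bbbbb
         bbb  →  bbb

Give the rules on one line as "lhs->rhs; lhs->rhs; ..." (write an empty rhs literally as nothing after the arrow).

aa->; ab->

  | ababbbaaba => abbbaaba => bbaaba => bbba
  | aabaaabbb => baaabbb => babbb => bbb
  | aab => b
  | aabaaaaa => baaaaa => baaa => ba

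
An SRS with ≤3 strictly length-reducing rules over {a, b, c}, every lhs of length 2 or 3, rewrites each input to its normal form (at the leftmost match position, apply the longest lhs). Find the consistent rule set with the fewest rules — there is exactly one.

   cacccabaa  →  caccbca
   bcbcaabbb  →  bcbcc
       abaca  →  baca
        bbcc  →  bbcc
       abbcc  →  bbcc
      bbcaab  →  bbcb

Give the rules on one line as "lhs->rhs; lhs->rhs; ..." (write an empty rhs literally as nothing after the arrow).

  | cacccabaa => cacccbaa => caccbca
  | bcbcaabbb => bcbcabbb => bcbcbbb => bcbcc
  | abaca => baca
  | bbcc

ab->b; bbb->c; cba->bc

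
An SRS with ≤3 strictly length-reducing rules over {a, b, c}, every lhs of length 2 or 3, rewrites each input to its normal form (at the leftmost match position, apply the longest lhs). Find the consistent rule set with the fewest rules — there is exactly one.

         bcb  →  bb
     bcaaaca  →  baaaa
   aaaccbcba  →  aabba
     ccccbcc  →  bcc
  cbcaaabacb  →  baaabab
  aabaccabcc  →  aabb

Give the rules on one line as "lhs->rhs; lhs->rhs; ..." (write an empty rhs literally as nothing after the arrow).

abc->b; ca->a; cb->b

  | bcb => bb
  | bcaaaca => baaaca => baaaa
  | aaaccbcba => aaacbcba => aaabcba => aabba
  | ccccbcc => cccbcc => ccbcc => cbcc => bcc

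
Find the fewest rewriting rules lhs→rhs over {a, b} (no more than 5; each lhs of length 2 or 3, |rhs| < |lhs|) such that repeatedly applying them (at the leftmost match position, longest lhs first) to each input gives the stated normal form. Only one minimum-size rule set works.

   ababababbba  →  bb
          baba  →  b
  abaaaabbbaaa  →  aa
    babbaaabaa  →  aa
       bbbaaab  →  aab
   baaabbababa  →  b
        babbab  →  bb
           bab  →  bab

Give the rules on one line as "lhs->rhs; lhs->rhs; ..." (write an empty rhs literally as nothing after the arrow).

  | ababababbba => bababbba => bbbba => bb
  | baba => b
  | abaaaabbbaaa => aaabbbaaa => aabbbaaa => abbbaaa => bbbaaa => baa => aa
  | babbaaabaa => bbbaaabaa => baabaa => aabaa => aa

aba->; abb->bb; baa->aa; bba->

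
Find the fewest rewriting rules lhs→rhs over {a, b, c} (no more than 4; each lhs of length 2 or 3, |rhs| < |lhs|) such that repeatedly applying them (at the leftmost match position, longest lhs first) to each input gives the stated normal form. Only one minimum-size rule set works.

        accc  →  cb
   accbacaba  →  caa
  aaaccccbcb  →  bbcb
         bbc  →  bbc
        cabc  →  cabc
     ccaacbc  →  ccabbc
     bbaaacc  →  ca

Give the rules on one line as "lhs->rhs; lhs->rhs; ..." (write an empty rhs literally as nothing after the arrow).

  | accc => cac => cb
  | accbacaba => cabacaba => caaba => caa
  | aaaccccbcb => aacaccbcb => abaccbcb => acbcb => bbcb
  | bbc

ac->b; acc->ca; ba->; bac->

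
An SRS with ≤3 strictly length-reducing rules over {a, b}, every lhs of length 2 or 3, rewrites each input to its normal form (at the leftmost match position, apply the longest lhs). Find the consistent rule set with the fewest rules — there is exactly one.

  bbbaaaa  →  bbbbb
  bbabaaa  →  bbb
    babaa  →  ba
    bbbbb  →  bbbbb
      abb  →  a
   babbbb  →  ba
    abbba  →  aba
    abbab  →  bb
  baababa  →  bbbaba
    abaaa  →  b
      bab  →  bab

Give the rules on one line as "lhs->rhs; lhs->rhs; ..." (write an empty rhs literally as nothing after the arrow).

  | bbbaaaa => bbbbaa => bbbbb
  | bbabaaa => bbabba => bbaa => bbb
  | babaa => babb => ba
  | bbbbb

aa->b; abb->a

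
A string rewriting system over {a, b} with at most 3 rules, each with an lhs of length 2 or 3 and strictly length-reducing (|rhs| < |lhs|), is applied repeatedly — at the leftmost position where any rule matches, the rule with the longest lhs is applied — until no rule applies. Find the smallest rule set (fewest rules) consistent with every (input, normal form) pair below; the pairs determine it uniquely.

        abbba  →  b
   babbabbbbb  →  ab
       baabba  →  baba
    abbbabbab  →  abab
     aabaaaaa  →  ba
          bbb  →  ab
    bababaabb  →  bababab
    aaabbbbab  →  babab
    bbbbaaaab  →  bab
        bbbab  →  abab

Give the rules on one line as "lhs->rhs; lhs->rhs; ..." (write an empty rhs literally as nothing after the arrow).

aa->b; aab->a; bb->a

  | abbba => aaba => aa => b
  | babbabbbbb => baaabbbbb => bbabbbbb => aabbbbb => abbbb => aabb => ab
  | baabba => baba
  | abbbabbab => aababbab => aabbab => abab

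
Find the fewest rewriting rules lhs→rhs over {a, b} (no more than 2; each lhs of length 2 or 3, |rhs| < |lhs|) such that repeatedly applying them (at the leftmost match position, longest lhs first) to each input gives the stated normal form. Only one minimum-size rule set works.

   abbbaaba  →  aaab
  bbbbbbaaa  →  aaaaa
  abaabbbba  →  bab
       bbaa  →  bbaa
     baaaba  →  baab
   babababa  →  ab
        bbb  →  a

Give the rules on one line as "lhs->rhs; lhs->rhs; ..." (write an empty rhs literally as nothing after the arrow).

  | abbbaaba => aaaaba => aaab
  | bbbbbbaaa => abbbaaa => aaaaa
  | abaabbbba => babbbba => baaba => bab
  | bbaa

aba->b; bbb->a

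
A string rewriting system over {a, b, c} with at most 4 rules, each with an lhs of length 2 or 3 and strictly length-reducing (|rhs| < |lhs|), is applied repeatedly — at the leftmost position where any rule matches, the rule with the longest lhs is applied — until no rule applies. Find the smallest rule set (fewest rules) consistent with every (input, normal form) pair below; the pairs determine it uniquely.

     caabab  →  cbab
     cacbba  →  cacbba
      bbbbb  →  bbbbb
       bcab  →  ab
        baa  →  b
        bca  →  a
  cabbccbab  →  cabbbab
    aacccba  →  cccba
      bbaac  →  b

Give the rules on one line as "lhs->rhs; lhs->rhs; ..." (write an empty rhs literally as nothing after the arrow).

  | caabab => cbab
  | cacbba
  | bbbbb
  | bcab => ab

aa->; bc->; bcc->b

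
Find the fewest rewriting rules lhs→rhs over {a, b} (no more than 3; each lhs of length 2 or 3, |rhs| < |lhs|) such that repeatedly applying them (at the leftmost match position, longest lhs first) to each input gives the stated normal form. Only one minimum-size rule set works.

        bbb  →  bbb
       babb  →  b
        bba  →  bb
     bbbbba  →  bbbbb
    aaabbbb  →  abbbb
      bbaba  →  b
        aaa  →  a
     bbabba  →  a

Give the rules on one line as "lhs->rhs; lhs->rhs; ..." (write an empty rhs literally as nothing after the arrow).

aa->; ba->b; bab->aa

  | bbb
  | babb => aab => b
  | bba => bb
  | bbbbba => bbbbb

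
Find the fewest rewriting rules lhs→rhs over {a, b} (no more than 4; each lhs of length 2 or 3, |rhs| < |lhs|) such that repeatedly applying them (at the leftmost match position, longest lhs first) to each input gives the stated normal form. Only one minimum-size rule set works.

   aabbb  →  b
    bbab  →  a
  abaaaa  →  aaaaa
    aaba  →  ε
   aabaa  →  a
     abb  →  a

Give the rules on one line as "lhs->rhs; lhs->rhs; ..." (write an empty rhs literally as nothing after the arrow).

aab->b; ab->a; ba->; bb->

  | aabbb => bbb => b
  | bbab => ab => a
  | abaaaa => aaaaa
  | aaba => ba => ε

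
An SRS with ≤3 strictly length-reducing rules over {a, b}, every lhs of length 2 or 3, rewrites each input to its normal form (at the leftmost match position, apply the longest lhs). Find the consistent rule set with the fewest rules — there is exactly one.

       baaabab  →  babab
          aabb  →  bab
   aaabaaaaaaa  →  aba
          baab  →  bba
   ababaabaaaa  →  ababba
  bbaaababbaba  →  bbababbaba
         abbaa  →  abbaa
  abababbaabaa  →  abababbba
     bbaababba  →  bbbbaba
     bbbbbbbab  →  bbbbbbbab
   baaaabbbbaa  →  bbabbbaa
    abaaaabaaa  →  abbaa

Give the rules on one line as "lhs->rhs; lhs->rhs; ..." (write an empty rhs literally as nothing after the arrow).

aaa->a; aab->ba

  | baaabab => babab
  | aabb => bab
  | aaabaaaaaaa => abaaaaaaa => abaaaaa => abaaa => aba
  | baab => bba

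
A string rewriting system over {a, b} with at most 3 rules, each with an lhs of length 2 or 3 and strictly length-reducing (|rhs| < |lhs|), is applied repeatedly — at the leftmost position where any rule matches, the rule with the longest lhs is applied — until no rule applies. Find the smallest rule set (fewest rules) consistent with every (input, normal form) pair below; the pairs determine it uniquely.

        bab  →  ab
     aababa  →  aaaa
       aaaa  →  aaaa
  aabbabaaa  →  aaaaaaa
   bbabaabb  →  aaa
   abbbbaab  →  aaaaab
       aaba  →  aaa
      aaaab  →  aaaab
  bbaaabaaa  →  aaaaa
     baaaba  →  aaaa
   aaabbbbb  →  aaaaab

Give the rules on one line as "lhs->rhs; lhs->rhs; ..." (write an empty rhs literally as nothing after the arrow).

  | bab => ab
  | aababa => aaaba => aaaa
  | aaaa
  | aabbabaaa => aaaabaaa => aaaaaaa

abb->aa; ba->a; bba->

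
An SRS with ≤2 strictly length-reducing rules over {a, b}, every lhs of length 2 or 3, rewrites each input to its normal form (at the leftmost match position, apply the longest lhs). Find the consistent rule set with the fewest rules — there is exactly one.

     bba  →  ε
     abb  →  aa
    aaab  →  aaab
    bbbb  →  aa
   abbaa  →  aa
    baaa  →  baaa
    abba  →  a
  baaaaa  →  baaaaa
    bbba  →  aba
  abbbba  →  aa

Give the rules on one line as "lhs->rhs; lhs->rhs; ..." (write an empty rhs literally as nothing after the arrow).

  | bba => ε
  | abb => aa
  | aaab
  | bbbb => abb => aa

bb->a; bba->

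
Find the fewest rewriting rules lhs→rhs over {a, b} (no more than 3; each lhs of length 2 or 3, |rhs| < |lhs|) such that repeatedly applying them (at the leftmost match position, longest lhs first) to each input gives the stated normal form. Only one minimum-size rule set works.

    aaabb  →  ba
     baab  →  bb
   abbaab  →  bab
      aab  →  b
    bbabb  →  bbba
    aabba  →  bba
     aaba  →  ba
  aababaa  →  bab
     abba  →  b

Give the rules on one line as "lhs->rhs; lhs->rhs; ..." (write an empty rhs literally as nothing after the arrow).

aa->; abb->ba

  | aaabb => abb => ba
  | baab => bb
  | abbaab => baaab => bab
  | aab => b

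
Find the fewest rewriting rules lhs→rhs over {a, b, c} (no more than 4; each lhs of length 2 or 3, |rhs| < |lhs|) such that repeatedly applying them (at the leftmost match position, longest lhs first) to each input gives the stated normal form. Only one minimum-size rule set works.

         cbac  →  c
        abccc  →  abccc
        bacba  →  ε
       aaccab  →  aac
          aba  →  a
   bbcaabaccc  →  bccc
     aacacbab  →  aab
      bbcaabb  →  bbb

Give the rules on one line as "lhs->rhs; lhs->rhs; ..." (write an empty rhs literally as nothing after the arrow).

ba->; ca->; cb->c

  | cbac => cac => c
  | abccc
  | bacba => cba => ca => ε
  | aaccab => aacb => aac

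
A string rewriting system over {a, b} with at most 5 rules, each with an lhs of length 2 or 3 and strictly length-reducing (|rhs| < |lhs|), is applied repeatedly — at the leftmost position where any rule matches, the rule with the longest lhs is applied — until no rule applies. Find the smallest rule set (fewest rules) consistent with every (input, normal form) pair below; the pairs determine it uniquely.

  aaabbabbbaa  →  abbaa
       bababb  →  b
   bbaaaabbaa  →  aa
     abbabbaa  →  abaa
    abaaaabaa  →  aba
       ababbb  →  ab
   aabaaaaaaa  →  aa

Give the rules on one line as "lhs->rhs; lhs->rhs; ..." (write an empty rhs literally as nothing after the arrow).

aaa->a; aab->a; bab->bb; bbb->

  | aaabbabbbaa => abbabbbaa => abbbbbaa => abbaa
  | bababb => bbabb => bbbb => b
  | bbaaaabbaa => bbaabbaa => bbabaa => bbbaa => aa
  | abbabbaa => abbbbaa => abaa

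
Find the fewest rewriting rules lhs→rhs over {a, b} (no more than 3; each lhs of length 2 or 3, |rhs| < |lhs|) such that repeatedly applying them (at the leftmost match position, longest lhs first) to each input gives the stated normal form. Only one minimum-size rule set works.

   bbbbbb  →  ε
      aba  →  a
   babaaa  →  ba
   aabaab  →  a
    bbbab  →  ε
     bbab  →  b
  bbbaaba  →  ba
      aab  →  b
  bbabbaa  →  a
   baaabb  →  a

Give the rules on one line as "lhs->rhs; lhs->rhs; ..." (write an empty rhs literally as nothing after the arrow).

  | bbbbbb => abbbb => bbb => ab => ε
  | aba => a
  | babaaa => baaa => ba
  | aabaab => baab => bb => a

aa->; ab->; bb->a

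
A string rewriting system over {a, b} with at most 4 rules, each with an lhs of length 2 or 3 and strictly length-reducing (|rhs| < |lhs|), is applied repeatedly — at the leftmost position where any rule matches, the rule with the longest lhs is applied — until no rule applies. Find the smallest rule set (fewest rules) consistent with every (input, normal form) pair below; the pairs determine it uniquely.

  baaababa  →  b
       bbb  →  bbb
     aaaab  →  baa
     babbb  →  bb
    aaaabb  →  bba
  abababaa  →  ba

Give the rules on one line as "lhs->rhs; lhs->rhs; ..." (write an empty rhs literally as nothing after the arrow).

aab->ba; aba->; abb->

  | baaababa => babaaba => baba => b
  | bbb
  | aaaab => aaba => baa
  | babbb => bb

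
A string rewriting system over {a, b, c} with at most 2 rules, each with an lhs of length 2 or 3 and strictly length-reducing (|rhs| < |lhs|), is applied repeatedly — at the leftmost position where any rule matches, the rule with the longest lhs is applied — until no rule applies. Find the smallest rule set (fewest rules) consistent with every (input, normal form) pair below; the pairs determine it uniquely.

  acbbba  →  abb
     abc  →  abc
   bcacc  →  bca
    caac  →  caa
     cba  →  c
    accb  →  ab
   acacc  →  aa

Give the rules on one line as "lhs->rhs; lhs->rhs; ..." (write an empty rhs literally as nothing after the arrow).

ac->a; ba->

  | acbbba => abbba => abb
  | abc
  | bcacc => bcac => bca
  | caac => caa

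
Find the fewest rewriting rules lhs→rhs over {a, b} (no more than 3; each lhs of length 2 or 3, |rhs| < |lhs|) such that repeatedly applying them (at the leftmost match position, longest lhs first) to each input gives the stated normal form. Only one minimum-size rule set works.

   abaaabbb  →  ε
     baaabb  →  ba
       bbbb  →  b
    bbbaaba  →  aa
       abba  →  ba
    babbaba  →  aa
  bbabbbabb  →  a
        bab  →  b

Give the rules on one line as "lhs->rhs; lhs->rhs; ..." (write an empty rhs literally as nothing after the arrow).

  | abaaabbb => aaabbb => aabb => ab => ε
  | baaabb => baab => ba
  | bbbb => abb => b
  | bbbaaba => abaaba => aaba => aa

ab->; bb->a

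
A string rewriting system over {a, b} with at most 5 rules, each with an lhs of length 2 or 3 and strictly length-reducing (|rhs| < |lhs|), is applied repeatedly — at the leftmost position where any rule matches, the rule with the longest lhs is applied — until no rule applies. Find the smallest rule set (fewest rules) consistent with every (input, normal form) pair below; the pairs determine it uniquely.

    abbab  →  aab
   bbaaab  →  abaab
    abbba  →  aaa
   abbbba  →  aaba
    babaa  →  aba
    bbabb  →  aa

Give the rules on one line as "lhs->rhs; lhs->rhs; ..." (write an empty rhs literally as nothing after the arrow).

bab->bb; bb->b; bba->ab; bbb->a

  | abbab => aabb => aab
  | bbaaab => abaab
  | abbba => aaa
  | abbbba => aaba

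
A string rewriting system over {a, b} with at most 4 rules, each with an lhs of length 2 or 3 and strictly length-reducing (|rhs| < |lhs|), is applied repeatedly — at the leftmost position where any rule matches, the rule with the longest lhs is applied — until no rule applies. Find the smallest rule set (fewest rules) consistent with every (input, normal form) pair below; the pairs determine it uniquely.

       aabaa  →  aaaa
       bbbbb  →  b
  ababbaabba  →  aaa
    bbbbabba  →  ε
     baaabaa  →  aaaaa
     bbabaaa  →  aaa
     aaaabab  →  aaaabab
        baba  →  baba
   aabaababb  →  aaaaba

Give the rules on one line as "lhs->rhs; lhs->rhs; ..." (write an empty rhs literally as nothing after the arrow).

  | aabaa => aaaa
  | bbbbb => bbb => b
  | ababbaabba => abaabba => aaabba => aaa
  | bbbbabba => bbabba => bba => ε

baa->aa; bb->; bba->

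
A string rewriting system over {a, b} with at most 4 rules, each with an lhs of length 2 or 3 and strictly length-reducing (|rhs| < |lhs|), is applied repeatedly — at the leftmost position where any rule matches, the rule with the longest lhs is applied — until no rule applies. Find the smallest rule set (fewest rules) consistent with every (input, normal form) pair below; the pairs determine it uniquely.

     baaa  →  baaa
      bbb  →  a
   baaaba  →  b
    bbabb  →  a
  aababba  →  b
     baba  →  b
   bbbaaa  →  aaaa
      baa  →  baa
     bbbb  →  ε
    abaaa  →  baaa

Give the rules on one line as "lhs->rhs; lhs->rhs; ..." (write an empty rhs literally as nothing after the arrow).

ab->; aba->ba; bba->b; bbb->a

  | baaa
  | bbb => a
  | baaaba => baaba => baba => bba => b
  | bbabb => bbb => a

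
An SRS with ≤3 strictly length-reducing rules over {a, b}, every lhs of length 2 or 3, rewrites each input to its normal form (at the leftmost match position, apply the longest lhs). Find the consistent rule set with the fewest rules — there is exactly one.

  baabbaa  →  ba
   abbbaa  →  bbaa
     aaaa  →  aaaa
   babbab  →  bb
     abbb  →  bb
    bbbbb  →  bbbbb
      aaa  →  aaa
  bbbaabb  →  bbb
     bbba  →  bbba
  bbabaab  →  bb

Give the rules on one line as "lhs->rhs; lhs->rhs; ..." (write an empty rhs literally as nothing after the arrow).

  | baabbaa => babaa => ba
  | abbbaa => bbaa
  | aaaa
  | babbab => bbab => bb

ab->; aba->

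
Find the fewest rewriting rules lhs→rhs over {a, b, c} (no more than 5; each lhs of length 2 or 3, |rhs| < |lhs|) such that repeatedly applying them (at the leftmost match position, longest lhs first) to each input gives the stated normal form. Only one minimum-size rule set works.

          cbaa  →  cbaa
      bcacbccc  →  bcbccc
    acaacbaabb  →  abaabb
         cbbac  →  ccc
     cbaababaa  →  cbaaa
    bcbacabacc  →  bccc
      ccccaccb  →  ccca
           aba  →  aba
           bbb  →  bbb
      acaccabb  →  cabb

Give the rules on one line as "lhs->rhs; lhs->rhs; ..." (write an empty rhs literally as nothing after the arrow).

ac->; bab->c; bba->c; ccb->a

  | cbaa
  | bcacbccc => bcbccc
  | acaacbaabb => aacbaabb => abaabb
  | cbbac => ccc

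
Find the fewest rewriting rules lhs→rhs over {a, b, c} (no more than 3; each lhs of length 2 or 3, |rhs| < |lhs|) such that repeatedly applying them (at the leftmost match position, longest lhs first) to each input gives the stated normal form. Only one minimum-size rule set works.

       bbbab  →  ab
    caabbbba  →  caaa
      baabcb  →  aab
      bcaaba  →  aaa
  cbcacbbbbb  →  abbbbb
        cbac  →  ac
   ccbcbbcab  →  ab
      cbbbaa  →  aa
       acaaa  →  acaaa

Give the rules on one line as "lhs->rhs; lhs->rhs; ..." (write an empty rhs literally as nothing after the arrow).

  | bbbab => bbab => bab => ab
  | caabbbba => caabbba => caabba => caaba => caaa
  | baabcb => aabcb => aab
  | bcaaba => aaba => aaa

ba->a; bc->; cb->b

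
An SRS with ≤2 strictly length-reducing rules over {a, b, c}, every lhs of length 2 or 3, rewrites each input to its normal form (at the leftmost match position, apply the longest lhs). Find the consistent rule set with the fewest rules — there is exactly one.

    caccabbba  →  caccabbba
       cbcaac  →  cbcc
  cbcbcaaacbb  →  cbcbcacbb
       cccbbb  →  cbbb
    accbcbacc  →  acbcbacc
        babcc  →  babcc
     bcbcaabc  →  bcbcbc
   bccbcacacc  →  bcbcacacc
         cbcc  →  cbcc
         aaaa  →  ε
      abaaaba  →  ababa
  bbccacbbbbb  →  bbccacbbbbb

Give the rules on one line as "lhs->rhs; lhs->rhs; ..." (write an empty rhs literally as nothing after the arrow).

aa->; ccb->cb

  | caccabbba
  | cbcaac => cbcc
  | cbcbcaaacbb => cbcbcacbb
  | cccbbb => ccbbb => cbbb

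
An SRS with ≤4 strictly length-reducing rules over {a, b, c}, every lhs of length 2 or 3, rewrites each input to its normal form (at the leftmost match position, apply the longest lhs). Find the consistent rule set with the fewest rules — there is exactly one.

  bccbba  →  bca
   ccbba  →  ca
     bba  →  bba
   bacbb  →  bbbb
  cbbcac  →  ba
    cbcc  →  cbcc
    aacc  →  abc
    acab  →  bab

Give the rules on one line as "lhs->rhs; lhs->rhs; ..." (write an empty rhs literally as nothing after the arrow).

  | bccbba => bca
  | ccbba => ca
  | bba
  | bacbb => bbbb

ac->b; cac->ba; cbb->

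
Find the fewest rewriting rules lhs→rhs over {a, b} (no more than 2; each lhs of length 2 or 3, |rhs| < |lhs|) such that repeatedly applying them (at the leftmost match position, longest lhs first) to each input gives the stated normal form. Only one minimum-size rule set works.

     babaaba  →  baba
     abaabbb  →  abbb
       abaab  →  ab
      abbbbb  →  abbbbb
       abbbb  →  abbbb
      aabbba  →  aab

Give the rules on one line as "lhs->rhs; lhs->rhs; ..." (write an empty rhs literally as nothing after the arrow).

  | babaaba => baba
  | abaabbb => abbb
  | abaab => ab
  | abbbbb

baa->; bba->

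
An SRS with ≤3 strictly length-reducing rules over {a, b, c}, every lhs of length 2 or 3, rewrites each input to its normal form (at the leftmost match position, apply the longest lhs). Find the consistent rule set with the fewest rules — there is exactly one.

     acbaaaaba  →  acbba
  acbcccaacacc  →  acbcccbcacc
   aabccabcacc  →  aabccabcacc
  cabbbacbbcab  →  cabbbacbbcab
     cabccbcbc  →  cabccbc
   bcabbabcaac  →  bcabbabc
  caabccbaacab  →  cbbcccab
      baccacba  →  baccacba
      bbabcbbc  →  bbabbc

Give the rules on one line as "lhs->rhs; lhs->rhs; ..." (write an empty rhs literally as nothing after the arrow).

baa->; bcb->b; caa->cb

  | acbaaaaba => acaaba => acbba
  | acbcccaacacc => acbcccbcacc
  | aabccabcacc
  | cabbbacbbcab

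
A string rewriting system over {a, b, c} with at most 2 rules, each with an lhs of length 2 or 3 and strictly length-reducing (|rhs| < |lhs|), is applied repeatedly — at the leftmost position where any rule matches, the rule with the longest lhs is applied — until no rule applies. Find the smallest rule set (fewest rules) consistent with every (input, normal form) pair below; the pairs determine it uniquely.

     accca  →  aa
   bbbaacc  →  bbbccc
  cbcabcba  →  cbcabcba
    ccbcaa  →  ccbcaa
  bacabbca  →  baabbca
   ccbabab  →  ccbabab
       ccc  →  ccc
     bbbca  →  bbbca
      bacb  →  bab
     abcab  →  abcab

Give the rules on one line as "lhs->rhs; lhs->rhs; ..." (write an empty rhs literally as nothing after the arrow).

  | accca => acca => aca => aa
  | bbbaacc => bbbccc
  | cbcabcba
  | ccbcaa

aac->cc; ac->a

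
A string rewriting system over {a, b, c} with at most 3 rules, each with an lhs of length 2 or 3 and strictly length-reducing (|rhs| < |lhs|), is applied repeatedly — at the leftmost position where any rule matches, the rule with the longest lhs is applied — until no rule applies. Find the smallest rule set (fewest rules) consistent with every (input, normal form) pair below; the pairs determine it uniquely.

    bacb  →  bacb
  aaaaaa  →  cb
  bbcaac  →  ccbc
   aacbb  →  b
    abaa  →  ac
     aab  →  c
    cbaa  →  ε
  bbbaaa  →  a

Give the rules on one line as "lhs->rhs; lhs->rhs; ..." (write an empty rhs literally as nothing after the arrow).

aa->b; bb->c; cbb->

  | bacb
  | aaaaaa => baaaa => bbaa => caa => cb
  | bbcaac => ccaac => ccbc
  | aacbb => bcbb => b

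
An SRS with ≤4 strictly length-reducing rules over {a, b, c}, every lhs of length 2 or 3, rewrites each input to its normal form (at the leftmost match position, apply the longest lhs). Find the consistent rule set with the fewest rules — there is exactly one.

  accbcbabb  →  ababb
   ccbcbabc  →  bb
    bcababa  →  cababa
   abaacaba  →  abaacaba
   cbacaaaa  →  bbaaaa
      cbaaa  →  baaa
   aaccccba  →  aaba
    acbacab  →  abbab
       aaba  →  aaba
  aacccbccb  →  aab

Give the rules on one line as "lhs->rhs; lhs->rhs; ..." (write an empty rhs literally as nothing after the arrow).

bac->bb; bc->c; cb->b

  | accbcbabb => acbcbabb => abcbabb => acbabb => ababb
  | ccbcbabc => cbcbabc => bcbabc => cbabc => babc => bac => bb
  | bcababa => cababa
  | abaacaba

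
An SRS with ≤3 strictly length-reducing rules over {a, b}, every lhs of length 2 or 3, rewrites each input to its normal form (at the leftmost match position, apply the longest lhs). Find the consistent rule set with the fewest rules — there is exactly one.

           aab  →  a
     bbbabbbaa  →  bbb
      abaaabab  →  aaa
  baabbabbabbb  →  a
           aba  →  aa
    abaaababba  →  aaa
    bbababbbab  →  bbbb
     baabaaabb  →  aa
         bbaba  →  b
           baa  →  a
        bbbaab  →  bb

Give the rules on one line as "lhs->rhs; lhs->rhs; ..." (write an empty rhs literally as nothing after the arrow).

aab->a; ab->a; ba->

  | aab => a
  | bbbabbbaa => bbbbbaa => bbbba => bbb
  | abaaabab => aaaabab => aaaab => aaa
  | baabbabbabbb => abbabbabbb => ababbabbb => aabbabbb => ababbb => aabbb => abb => ab => a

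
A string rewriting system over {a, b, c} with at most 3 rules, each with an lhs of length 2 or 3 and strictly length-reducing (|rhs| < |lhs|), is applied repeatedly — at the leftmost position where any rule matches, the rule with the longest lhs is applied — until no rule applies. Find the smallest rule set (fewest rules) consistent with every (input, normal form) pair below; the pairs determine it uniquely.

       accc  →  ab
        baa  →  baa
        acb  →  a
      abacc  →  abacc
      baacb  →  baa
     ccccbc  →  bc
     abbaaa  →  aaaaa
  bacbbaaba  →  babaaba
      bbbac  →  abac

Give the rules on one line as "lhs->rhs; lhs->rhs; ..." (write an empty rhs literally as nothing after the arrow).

bb->a; cb->; ccc->b

  | accc => ab
  | baa
  | acb => a
  | abacc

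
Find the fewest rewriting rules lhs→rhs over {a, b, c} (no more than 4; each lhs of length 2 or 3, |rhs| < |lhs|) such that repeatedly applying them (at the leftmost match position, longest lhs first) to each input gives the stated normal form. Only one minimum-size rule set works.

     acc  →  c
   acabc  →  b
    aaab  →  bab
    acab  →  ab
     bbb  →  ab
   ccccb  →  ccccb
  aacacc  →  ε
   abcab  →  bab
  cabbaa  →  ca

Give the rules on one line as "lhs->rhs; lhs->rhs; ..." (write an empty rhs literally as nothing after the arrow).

  | acc => c
  | acabc => abc => aa => b
  | aaab => bab
  | acab => ab

aa->b; ac->; bb->a; bc->a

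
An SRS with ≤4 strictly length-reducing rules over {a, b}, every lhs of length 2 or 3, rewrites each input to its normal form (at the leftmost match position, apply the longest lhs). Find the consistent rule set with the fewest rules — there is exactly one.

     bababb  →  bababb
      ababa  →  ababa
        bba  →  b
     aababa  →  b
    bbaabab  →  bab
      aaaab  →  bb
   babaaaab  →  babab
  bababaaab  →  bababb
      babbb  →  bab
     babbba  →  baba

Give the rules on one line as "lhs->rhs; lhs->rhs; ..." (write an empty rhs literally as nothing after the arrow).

aa->b; aaa->bb; bba->aa; bbb->b

  | bababb
  | ababa
  | bba => aa => b
  | aababa => bbaba => aaba => bba => aa => b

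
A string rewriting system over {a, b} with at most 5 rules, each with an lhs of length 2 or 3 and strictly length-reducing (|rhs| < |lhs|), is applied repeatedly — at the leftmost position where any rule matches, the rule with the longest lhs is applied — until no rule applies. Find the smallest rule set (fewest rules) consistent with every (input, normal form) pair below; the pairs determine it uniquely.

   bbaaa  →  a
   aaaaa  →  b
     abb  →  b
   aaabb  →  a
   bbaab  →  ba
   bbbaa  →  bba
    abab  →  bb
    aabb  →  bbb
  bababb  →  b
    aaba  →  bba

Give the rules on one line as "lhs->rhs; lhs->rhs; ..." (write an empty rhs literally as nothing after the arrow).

  | bbaaa => baa => a
  | aaaaa => baaa => aa => b
  | abb => aa => b
  | aaabb => babb => baa => a

aa->b; ab->a; abb->aa; baa->a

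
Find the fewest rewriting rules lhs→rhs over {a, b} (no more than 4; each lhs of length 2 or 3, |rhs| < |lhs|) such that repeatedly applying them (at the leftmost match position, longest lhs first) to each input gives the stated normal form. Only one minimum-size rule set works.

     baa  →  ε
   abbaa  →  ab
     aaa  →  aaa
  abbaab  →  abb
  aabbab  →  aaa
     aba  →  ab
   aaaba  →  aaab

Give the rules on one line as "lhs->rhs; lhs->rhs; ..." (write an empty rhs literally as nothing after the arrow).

  | baa => ε
  | abbaa => ab
  | aaa
  | abbaab => abb

ba->b; baa->; bbb->a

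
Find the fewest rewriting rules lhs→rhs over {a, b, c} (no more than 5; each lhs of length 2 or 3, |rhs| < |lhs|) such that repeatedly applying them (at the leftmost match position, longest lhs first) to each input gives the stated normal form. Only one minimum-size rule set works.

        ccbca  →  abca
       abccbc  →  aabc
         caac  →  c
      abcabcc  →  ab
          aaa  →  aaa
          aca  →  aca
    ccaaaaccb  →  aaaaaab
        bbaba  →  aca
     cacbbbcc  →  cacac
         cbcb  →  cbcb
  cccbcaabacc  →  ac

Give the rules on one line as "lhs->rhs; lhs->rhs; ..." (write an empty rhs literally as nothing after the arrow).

  | ccbca => abca
  | abccbc => ababc => aabc
  | caac => c
  | abcabcc => abcaba => abcaa => ab

ba->a; bba->ac; caa->; cc->a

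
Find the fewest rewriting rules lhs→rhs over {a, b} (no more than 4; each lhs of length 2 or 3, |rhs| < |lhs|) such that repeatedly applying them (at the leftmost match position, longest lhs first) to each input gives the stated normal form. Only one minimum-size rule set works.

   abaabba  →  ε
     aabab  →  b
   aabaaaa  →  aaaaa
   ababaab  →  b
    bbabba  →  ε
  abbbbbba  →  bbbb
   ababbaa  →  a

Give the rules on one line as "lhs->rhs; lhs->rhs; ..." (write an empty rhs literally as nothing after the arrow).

  | abaabba => aabba => abba => bba => ε
  | aabab => aab => ab => b
  | aabaaaa => aaaaa
  | ababaab => abaab => aab => ab => b

ab->b; aba->a; bba->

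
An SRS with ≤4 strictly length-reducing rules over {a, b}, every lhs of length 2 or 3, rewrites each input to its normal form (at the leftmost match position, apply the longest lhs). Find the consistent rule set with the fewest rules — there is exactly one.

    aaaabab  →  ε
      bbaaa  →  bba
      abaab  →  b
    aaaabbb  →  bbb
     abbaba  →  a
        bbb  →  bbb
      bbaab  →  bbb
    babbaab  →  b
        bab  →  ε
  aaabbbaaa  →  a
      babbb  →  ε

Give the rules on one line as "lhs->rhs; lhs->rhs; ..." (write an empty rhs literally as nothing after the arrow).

aa->; ab->; abb->ab; bab->ab

  | aaaabab => aabab => bab => ab => ε
  | bbaaa => bba
  | abaab => aab => b
  | aaaabbb => aabbb => bbb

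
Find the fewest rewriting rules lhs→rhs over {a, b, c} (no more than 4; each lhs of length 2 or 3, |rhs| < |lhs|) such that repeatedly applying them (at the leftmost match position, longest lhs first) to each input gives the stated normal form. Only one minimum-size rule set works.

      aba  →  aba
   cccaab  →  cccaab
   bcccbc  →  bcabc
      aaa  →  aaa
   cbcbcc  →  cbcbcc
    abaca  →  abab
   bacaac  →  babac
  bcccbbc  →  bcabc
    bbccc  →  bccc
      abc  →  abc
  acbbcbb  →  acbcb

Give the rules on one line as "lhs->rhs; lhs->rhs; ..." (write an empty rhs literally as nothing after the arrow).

aca->ab; bb->b; ccb->ab

  | aba
  | cccaab
  | bcccbc => bcabc
  | aaa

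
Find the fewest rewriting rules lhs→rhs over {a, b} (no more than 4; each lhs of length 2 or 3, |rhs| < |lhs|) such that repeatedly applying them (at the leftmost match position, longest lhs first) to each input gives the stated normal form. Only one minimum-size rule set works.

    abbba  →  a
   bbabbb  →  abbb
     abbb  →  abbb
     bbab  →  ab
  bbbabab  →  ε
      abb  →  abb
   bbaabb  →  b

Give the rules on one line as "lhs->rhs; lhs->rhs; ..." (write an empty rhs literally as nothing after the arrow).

aa->a; aab->; ba->a

  | abbba => abba => aba => aa => a
  | bbabbb => babbb => abbb
  | abbb
  | bbab => bab => ab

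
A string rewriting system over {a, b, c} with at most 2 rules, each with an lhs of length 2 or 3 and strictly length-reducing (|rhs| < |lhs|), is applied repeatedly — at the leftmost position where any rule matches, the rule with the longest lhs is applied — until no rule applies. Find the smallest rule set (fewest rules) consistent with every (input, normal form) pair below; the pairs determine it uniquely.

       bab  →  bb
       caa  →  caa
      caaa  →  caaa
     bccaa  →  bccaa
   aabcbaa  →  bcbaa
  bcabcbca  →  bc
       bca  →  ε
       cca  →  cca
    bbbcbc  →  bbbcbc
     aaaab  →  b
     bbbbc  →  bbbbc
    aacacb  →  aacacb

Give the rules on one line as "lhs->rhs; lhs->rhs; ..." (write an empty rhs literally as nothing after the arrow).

ab->b; bca->

  | bab => bb
  | caa
  | caaa
  | bccaa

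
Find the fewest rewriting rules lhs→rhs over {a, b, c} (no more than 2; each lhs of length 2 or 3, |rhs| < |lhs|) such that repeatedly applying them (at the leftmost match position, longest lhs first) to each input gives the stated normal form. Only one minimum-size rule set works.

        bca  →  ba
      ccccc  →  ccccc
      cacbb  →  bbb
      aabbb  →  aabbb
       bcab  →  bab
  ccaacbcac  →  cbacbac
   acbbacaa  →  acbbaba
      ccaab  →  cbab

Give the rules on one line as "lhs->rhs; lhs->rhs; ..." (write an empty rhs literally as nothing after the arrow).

  | bca => ba
  | ccccc
  | cacbb => bcbb => bbb
  | aabbb

bc->b; ca->b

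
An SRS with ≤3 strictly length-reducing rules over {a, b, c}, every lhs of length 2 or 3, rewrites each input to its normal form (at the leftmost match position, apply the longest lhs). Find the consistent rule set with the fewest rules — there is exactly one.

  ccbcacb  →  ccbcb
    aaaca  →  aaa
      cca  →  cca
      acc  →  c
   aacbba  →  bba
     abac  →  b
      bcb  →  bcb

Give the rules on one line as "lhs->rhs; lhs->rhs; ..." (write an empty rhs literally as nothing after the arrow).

ab->b; ac->

  | ccbcacb => ccbcb
  | aaaca => aaa
  | cca
  | acc => c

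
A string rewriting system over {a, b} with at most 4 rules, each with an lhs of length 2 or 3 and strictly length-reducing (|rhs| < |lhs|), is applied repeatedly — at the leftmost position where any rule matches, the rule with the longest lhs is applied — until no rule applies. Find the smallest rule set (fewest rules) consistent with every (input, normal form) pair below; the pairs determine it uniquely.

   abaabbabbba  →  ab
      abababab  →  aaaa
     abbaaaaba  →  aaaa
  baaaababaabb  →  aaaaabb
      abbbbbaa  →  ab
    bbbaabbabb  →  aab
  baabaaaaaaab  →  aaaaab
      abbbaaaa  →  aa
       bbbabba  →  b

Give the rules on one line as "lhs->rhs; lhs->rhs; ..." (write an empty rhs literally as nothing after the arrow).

ba->; baa->; bab->a; bba->

  | abaabbabbba => abbabbba => abbba => ab
  | abababab => aaabab => aaaa
  | abbaaaaba => aaaaba => aaaa
  | baaaababaabb => aababaabb => aaaaabb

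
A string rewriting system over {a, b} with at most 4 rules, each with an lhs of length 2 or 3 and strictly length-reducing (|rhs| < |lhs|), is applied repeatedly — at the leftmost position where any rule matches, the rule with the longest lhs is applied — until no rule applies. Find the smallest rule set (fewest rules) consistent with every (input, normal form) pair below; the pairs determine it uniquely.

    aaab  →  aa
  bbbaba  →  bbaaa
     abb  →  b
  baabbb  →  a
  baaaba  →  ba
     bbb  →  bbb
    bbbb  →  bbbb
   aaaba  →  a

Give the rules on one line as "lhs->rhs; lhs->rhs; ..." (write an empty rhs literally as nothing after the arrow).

ab->; aba->b; bab->aa

  | aaab => aa
  | bbbaba => bbaaa
  | abb => b
  | baabbb => babb => aab => a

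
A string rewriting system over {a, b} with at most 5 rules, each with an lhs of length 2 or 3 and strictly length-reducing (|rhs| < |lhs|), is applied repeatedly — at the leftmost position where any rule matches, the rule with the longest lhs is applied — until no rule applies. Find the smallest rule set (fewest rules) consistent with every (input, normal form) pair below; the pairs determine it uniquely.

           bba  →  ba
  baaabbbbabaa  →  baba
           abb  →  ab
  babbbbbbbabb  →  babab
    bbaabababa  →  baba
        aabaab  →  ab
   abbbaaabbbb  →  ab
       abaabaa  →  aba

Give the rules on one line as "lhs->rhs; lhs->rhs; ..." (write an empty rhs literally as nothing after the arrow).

  | bba => ba
  | baaabbbbabaa => bbbbbabaa => bbbbabaa => bbbabaa => bbabaa => babaa => baba
  | abb => ab
  | babbbbbbbabb => babbbbbbabb => babbbbbabb => babbbbabb => babbbabb => babbabb => bababb => babab

aa->a; aaa->; aab->aa; bb->b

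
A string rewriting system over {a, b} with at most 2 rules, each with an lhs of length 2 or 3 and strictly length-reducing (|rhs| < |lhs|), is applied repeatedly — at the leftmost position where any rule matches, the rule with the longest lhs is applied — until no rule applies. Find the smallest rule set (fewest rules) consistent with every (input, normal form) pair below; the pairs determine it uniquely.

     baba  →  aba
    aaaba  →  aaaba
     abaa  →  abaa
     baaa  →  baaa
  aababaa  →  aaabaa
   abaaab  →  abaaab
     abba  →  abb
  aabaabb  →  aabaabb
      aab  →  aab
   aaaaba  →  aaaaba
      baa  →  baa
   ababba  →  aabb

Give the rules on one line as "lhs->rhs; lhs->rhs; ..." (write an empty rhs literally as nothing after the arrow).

  | baba => aba
  | aaaba
  | abaa
  | baaa

bab->ab; bba->bb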